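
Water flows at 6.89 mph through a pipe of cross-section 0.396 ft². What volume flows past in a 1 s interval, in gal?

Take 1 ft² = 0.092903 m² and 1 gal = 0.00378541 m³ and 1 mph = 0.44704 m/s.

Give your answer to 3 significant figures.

29.9 gal

6.89 mph × 0.44704 → 3.08011 m/s
0.396 ft² × 0.092903 → 0.0367896 m²
V = v × A × t = 3.08011 m/s × 0.0367896 m² × 1 s = 0.113316 m³
0.113316 m³ ÷ (0.00378541 m³/gal) = 29.9349 gal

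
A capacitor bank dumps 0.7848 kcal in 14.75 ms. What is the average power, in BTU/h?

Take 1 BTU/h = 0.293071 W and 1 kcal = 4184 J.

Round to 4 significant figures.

0.7848 kcal × 4184 = 3283.6 J
14.75 ms × 0.001 = 0.01475 s
P = E / t = 3283.6 J / 0.01475 s = 222617 W
222617 W ÷ (0.293071 W/BTU/h) = 759601 BTU/h

7.596×10⁵ BTU/h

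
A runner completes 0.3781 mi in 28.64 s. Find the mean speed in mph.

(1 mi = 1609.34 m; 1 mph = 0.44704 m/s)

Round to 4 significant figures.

47.53 mph

0.3781 mi × 1609.34 = 608.491 m
v = d / t = 608.491 m / 28.64 s = 21.2462 m/s
21.2462 m/s ÷ (0.44704 m/s/mph) = 47.5264 mph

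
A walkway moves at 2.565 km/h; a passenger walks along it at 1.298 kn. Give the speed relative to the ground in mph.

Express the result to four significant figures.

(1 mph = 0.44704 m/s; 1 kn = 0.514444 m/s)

2.565 km/h × (1/3.6) = 0.7125 m/s
1.298 kn × 0.514444 = 0.667748 m/s
Total: 0.7125 + 0.667748 = 1.38025 m/s
In mph: 1.38025 / 0.44704 = 3.08753 mph

3.088 mph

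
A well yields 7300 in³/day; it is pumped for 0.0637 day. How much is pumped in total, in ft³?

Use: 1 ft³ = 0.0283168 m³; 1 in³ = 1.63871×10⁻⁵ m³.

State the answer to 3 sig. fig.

0.269 ft³

7300 in³/day → 1.38456×10⁻⁶ m³/s
0.0637 day → 5503.68 s
V = Q × t = 1.38456×10⁻⁶ × 5503.68 = 0.00762018 m³
In ft³: 0.00762018 / 0.0283168 = 0.269105 ft³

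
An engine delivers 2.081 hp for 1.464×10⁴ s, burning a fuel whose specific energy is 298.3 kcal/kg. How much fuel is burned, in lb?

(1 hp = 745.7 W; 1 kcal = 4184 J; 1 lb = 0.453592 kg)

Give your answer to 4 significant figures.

40.13 lb

2.081 hp → 1551.8 W
E = P × t = 1551.8 × 14640 = 2.27184×10⁷ J
298.3 kcal/kg → 1.24809×10⁶ J/kg
m = E / e_s = 2.27184×10⁷ / 1.24809×10⁶ = 18.2025 kg
In lb: 18.2025 / 0.453592 = 40.1297 lb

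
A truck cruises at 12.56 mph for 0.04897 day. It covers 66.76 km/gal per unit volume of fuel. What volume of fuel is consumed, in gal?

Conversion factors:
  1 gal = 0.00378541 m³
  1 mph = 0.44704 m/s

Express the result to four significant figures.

0.3558 gal

12.56 mph → 5.61482 m/s
0.04897 day → 4231.01 s
d = v × t = 5.61482 × 4231.01 = 23756.4 m
66.76 km/gal → 1.76361×10⁷ m/m³
V = d / (distance per unit fuel) = 23756.4 / 1.76361×10⁷ = 0.00134703 m³
In gal: 0.00134703 / 0.00378541 = 0.355848 gal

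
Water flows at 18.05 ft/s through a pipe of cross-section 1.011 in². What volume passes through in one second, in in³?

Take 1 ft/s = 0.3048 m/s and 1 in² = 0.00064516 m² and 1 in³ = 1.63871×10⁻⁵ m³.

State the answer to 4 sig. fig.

219.0 in³

18.05 ft/s × 0.3048 = 5.50164 m/s
1.011 in² × 0.00064516 = 6.52257×10⁻⁴ m²
V = v × A × t = 5.50164 m/s × 6.52257×10⁻⁴ m² × 1 s = 0.00358848 m³
0.00358848 m³ ÷ (1.63871×10⁻⁵ m³/in³) = 218.982 in³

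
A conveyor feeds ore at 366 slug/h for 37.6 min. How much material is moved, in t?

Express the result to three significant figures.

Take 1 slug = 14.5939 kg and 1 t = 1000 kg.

366 slug/h → 1.48371 kg/s
37.6 min → 2256 s
m = ṁ × t = 1.48371 × 2256 = 3347.25 kg
In t: 3347.25 / 1000 = 3.34725 t

3.35 t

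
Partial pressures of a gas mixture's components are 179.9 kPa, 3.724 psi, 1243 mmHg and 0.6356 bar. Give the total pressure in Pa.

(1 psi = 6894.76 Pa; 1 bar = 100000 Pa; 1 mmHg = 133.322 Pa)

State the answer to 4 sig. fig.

4.349×10⁵ Pa

179.9 kPa × 1000 = 179900 Pa
3.724 psi × 6894.76 = 25676.1 Pa
1243 mmHg × 133.322 = 165719 Pa
0.6356 bar × 100000 = 63560 Pa
Combined: 179900 + 25676.1 + 165719 + 63560 = 434855 Pa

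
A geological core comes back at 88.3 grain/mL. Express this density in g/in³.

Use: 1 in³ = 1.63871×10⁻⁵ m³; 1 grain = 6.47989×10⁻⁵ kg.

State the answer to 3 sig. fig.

93.8 g/in³

88.3 grain/mL × 6.47989×10⁻⁵ kg/grain ÷ 10⁻⁶ m³/mL = 5721.74 kg/m³
5721.74 kg/m³ ÷ 0.001 kg/g × 1.63871×10⁻⁵ m³/in³ = 93.7627 g/in³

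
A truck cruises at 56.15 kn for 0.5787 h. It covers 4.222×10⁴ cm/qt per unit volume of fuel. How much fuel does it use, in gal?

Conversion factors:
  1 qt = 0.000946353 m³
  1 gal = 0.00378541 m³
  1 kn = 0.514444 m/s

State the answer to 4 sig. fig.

35.63 gal

56.15 kn → 28.886 m/s
0.5787 h → 2083.32 s
d = v × t = 28.886 × 2083.32 = 60178.8 m
4.222×10⁴ cm/qt → 446134 m/m³
V = d / (distance per unit fuel) = 60178.8 / 446134 = 0.13489 m³
In gal: 0.13489 / 0.00378541 = 35.6342 gal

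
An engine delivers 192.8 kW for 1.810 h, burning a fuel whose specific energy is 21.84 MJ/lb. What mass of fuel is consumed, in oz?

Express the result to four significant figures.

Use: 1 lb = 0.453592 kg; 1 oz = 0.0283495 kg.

920.4 oz

192.8 kW → 192800 W
1.810 h → 6516 s
E = P × t = 192800 × 6516 = 1.25628×10⁹ J
21.84 MJ/lb → 4.8149×10⁷ J/kg
m = E / e_s = 1.25628×10⁹ / 4.8149×10⁷ = 26.0915 kg
In oz: 26.0915 / 0.0283495 = 920.351 oz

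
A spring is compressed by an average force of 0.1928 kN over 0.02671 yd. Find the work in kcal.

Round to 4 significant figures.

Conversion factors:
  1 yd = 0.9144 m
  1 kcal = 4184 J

0.1928 kN × 1000 = 192.8 N
0.02671 yd × 0.9144 = 0.0244236 m
W = F × d = 192.8 N × 0.0244236 m = 4.70887 J
4.70887 J ÷ (4184 J/kcal) = 0.00112545 kcal

0.001125 kcal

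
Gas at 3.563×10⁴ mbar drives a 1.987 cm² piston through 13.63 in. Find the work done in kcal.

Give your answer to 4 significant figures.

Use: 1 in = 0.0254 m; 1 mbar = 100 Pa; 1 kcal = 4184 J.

3.563×10⁴ mbar → 3.563×10⁶ Pa
1.987 cm² → 1.987×10⁻⁴ m²
F = P × A = 3.563×10⁶ × 1.987×10⁻⁴ = 707.968 N
13.63 in → 0.346202 m
W = F × d = 707.968 × 0.346202 = 245.1 J
In kcal: 245.1 / 4184 = 0.0585803 kcal

0.05858 kcal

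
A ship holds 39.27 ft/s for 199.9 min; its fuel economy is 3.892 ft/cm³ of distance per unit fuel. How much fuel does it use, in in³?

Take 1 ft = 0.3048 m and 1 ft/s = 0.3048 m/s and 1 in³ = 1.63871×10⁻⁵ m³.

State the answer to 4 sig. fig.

39.27 ft/s → 11.9695 m/s
199.9 min → 11994 s
d = v × t = 11.9695 × 11994 = 143562 m
3.892 ft/cm³ → 1.18628×10⁶ m/m³
V = d / (distance per unit fuel) = 143562 / 1.18628×10⁶ = 0.121019 m³
In in³: 0.121019 / 1.63871×10⁻⁵ = 7385.02 in³

7385 in³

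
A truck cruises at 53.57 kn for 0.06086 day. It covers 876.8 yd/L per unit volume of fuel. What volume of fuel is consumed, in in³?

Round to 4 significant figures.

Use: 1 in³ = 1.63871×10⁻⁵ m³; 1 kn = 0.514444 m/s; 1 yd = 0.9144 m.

53.57 kn → 27.5588 m/s
0.06086 day → 5258.3 s
d = v × t = 27.5588 × 5258.3 = 144912 m
876.8 yd/L → 801746 m/m³
V = d / (distance per unit fuel) = 144912 / 801746 = 0.180746 m³
In in³: 0.180746 / 1.63871×10⁻⁵ = 11029.8 in³

1.103×10⁴ in³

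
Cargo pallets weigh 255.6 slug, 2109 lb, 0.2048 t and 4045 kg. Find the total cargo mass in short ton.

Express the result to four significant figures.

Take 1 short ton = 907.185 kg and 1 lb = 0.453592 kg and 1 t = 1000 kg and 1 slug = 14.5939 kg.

9.851 short ton

255.6 slug × 14.5939 = 3730.2 kg
2109 lb × 0.453592 = 956.626 kg
0.2048 t × 1000 = 204.8 kg
4045 kg (already kg)
Combined: 3730.2 + 956.626 + 204.8 + 4045 = 8936.63 kg
In short ton: 8936.63 / 907.185 = 9.85095 short ton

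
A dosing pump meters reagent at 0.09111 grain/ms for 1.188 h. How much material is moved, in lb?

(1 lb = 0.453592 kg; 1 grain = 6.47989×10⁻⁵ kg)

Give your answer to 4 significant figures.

55.67 lb

0.09111 grain/ms → 0.00590383 kg/s
1.188 h → 4276.8 s
m = ṁ × t = 0.00590383 × 4276.8 = 25.2495 kg
In lb: 25.2495 / 0.453592 = 55.6657 lb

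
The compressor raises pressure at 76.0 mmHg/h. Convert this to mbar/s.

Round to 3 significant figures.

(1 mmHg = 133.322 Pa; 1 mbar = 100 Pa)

0.0281 mbar/s

76.0 mmHg/h × 133.322 Pa/mmHg ÷ 3600 s/h = 2.81458 Pa/s
2.81458 Pa/s ÷ 100 Pa/mbar = 0.0281458 mbar/s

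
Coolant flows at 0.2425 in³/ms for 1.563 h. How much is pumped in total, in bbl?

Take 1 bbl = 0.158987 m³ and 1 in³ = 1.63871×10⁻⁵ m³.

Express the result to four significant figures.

140.6 bbl

0.2425 in³/ms → 0.00397387 m³/s
1.563 h → 5626.8 s
V = Q × t = 0.00397387 × 5626.8 = 22.3602 m³
In bbl: 22.3602 / 0.158987 = 140.642 bbl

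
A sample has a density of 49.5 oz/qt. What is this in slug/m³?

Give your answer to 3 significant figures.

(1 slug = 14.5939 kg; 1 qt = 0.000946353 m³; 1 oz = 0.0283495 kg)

49.5 oz/qt × 0.0283495 kg/oz ÷ 0.000946353 m³/qt = 1482.85 kg/m³
1482.85 kg/m³ ÷ 14.5939 kg/slug = 101.608 slug/m³

102 slug/m³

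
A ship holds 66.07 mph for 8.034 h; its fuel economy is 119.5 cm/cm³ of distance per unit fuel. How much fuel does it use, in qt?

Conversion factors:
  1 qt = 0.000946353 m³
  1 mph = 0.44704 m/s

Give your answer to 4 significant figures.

66.07 mph → 29.5359 m/s
8.034 h → 28922.4 s
d = v × t = 29.5359 × 28922.4 = 854249 m
119.5 cm/cm³ → 1.195×10⁶ m/m³
V = d / (distance per unit fuel) = 854249 / 1.195×10⁶ = 0.714853 m³
In qt: 0.714853 / 0.000946353 = 755.377 qt

755.4 qt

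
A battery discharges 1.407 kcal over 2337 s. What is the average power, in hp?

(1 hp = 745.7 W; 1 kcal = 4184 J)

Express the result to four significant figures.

0.003378 hp

1.407 kcal × 4184 = 5886.89 J
P = E / t = 5886.89 J / 2337 s = 2.51899 W
2.51899 W ÷ (745.7 W/hp) = 0.00337802 hp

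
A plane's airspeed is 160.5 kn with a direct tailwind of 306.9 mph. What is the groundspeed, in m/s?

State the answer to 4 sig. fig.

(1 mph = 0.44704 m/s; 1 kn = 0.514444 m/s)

219.8 m/s

160.5 kn × 0.514444 = 82.5683 m/s
306.9 mph × 0.44704 = 137.197 m/s
Sum: 82.5683 + 137.197 = 219.765 m/s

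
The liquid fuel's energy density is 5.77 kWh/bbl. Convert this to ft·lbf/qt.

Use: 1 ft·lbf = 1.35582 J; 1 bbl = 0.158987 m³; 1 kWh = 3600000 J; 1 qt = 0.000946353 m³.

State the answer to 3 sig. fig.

9.12×10⁴ ft·lbf/qt

5.77 kWh/bbl × 3600000 J/kWh ÷ 0.158987 m³/bbl = 1.30652×10⁸ J/m³
1.30652×10⁸ J/m³ ÷ 1.35582 J/ft·lbf × 0.000946353 m³/qt = 91194.2 ft·lbf/qt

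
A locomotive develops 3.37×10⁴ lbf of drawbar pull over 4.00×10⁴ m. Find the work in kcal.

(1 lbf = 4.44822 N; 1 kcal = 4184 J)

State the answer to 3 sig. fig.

1.43×10⁶ kcal

3.37×10⁴ lbf × 4.44822 → 149905 N
W = F × d = 149905 N × 40000 m = 5.9962×10⁹ J
5.9962×10⁹ J ÷ (4184 J/kcal) = 1.43313×10⁶ kcal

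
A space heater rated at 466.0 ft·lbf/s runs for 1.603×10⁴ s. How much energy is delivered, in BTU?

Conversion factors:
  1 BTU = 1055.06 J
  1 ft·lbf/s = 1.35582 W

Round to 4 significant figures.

466.0 ft·lbf/s × 1.35582 → 631.812 W
E = P × t = 631.812 W × 16030 s = 1.01279×10⁷ J
1.01279×10⁷ J ÷ (1055.06 J/BTU) = 9599.36 BTU

9599 BTU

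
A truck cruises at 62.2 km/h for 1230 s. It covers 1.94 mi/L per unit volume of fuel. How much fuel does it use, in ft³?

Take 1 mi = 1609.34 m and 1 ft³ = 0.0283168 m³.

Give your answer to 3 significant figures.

0.240 ft³

62.2 km/h → 17.2778 m/s
d = v × t = 17.2778 × 1230 = 21251.7 m
1.94 mi/L → 3.12212×10⁶ m/m³
V = d / (distance per unit fuel) = 21251.7 / 3.12212×10⁶ = 0.00680682 m³
In ft³: 0.00680682 / 0.0283168 = 0.240381 ft³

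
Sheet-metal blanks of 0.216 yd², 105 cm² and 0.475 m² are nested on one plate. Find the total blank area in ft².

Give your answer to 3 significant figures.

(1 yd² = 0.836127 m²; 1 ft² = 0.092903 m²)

0.216 yd² × 0.836127 → 0.180603 m²
105 cm² × 0.0001 → 0.0105 m²
0.475 m² (already m²)
Total: 0.180603 + 0.0105 + 0.475 = 0.666103 m²
In ft²: 0.666103 / 0.092903 = 7.16988 ft²

7.17 ft²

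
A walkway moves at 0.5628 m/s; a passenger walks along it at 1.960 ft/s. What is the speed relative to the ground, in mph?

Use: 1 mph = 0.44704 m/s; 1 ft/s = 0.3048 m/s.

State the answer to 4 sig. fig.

0.5628 m/s (already m/s)
1.960 ft/s × 0.3048 → 0.597408 m/s
Sum: 0.5628 + 0.597408 = 1.16021 m/s
In mph: 1.16021 / 0.44704 = 2.59532 mph

2.595 mph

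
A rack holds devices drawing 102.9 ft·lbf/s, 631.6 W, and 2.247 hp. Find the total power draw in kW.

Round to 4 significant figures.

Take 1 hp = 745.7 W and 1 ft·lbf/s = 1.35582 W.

2.447 kW

102.9 ft·lbf/s × 1.35582 → 139.514 W
631.6 W (already W)
2.247 hp × 745.7 → 1675.59 W
Total: 139.514 + 631.6 + 1675.59 = 2446.7 W
In kW: 2446.7 / 1000 = 2.4467 kW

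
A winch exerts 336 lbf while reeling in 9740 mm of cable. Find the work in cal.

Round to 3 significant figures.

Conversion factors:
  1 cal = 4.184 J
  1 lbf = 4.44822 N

3480 cal

336 lbf × 4.44822 = 1494.6 N
9740 mm × 0.001 = 9.74 m
W = F × d = 1494.6 N × 9.74 m = 14557.4 J
14557.4 J ÷ (4.184 J/cal) = 3479.3 cal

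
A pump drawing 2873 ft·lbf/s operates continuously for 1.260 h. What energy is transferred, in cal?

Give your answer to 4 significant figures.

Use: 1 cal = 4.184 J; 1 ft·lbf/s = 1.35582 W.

4.223×10⁶ cal

2873 ft·lbf/s × 1.35582 = 3895.27 W
1.260 h × 3600 = 4536 s
E = P × t = 3895.27 W × 4536 s = 1.76689×10⁷ J
1.76689×10⁷ J ÷ (4.184 J/cal) = 4.22297×10⁶ cal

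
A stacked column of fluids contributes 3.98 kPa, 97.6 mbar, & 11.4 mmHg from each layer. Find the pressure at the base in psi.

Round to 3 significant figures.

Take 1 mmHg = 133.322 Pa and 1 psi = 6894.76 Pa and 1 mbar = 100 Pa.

2.21 psi

3.98 kPa × 1000 → 3980 Pa
97.6 mbar × 100 → 9760 Pa
11.4 mmHg × 133.322 → 1519.87 Pa
Sum: 3980 + 9760 + 1519.87 = 15259.9 Pa
In psi: 15259.9 / 6894.76 = 2.21326 psi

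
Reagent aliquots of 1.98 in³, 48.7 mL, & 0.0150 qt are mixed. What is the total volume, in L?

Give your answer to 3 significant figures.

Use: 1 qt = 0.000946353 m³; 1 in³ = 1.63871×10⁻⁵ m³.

1.98 in³ × 1.63871×10⁻⁵ = 3.24465×10⁻⁵ m³
48.7 mL × 10⁻⁶ = 4.87×10⁻⁵ m³
0.0150 qt × 0.000946353 = 1.41953×10⁻⁵ m³
Sum: 3.24465×10⁻⁵ + 4.87×10⁻⁵ + 1.41953×10⁻⁵ = 9.53418×10⁻⁵ m³
In L: 9.53418×10⁻⁵ / 0.001 = 0.0953418 L

0.0953 L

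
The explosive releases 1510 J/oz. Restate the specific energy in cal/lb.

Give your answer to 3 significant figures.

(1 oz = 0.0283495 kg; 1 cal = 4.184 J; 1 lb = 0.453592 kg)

1510 J/oz ÷ 0.0283495 kg/oz = 53263.7 J/kg
53263.7 J/kg ÷ 4.184 J/cal × 0.453592 kg/lb = 5774.38 cal/lb

5770 cal/lb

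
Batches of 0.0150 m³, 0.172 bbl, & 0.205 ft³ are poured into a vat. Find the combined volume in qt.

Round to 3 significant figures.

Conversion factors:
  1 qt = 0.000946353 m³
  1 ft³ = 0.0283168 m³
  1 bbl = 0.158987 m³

50.9 qt

0.0150 m³ (already m³)
0.172 bbl × 0.158987 = 0.0273458 m³
0.205 ft³ × 0.0283168 = 0.00580494 m³
Sum: 0.015 + 0.0273458 + 0.00580494 = 0.0481507 m³
In qt: 0.0481507 / 0.000946353 = 50.8803 qt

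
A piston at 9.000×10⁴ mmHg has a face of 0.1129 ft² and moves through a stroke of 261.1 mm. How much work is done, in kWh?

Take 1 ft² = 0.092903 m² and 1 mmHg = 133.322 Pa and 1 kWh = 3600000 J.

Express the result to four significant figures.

0.009128 kWh

9.000×10⁴ mmHg → 1.1999×10⁷ Pa
0.1129 ft² → 0.0104887 m²
F = P × A = 1.1999×10⁷ × 0.0104887 = 125854 N
261.1 mm → 0.2611 m
W = F × d = 125854 × 0.2611 = 32860.5 J
In kWh: 32860.5 / 3600000 = 0.00912792 kWh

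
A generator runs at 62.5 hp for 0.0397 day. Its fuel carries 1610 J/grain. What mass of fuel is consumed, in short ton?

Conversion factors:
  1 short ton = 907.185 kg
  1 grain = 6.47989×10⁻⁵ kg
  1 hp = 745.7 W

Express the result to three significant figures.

0.00709 short ton

62.5 hp → 46606.2 W
0.0397 day → 3430.08 s
E = P × t = 46606.2 × 3430.08 = 1.59863×10⁸ J
1610 J/grain → 2.48461×10⁷ J/kg
m = E / e_s = 1.59863×10⁸ / 2.48461×10⁷ = 6.43413 kg
In short ton: 6.43413 / 907.185 = 0.00709241 short ton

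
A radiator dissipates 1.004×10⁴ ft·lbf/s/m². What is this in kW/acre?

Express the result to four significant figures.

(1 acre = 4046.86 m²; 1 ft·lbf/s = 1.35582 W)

5.509×10⁴ kW/acre

1.004×10⁴ ft·lbf/s/m² × 1.35582 W/ft·lbf/s = 13612.4 W/m²
13612.4 W/m² ÷ 1000 W/kW × 4046.86 m²/acre = 55087.5 kW/acre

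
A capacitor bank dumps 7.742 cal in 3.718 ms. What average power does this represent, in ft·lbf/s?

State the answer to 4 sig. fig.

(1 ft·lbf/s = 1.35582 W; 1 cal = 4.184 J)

6426 ft·lbf/s

7.742 cal × 4.184 → 32.3925 J
3.718 ms × 0.001 → 0.003718 s
P = E / t = 32.3925 J / 0.003718 s = 8712.35 W
8712.35 W ÷ (1.35582 W/ft·lbf/s) = 6425.89 ft·lbf/s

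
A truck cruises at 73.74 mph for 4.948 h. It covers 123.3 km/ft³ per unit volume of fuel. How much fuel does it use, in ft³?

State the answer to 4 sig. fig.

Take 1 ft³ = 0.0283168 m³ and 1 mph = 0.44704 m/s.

73.74 mph → 32.9647 m/s
4.948 h → 17812.8 s
d = v × t = 32.9647 × 17812.8 = 587194 m
123.3 km/ft³ → 4.35431×10⁶ m/m³
V = d / (distance per unit fuel) = 587194 / 4.35431×10⁶ = 0.134854 m³
In ft³: 0.134854 / 0.0283168 = 4.76233 ft³

4.762 ft³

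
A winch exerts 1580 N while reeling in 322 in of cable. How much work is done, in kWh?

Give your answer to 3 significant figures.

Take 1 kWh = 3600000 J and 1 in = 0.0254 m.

0.00359 kWh

322 in × 0.0254 → 8.1788 m
W = F × d = 1580 N × 8.1788 m = 12922.5 J
12922.5 J ÷ (3600000 J/kWh) = 0.00358958 kWh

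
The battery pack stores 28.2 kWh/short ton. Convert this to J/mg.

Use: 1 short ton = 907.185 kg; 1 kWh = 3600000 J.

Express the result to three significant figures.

0.112 J/mg

28.2 kWh/short ton × 3600000 J/kWh ÷ 907.185 kg/short ton = 111907 J/kg
111907 J/kg × 10⁻⁶ kg/mg = 0.111907 J/mg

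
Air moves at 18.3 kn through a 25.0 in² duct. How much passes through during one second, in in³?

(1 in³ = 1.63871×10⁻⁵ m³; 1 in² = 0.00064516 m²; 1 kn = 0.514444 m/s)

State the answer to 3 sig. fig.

18.3 kn × 0.514444 → 9.41433 m/s
25.0 in² × 0.00064516 → 0.016129 m²
V = v × A × t = 9.41433 m/s × 0.016129 m² × 1 s = 0.151844 m³
0.151844 m³ ÷ (1.63871×10⁻⁵ m³/in³) = 9266.07 in³

9270 in³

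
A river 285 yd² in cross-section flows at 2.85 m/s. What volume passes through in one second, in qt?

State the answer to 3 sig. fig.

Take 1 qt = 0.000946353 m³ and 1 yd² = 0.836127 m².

285 yd² × 0.836127 → 238.296 m²
V = v × A × t = 2.85 m/s × 238.296 m² × 1 s = 679.144 m³
679.144 m³ ÷ (0.000946353 m³/qt) = 717643 qt

7.18×10⁵ qt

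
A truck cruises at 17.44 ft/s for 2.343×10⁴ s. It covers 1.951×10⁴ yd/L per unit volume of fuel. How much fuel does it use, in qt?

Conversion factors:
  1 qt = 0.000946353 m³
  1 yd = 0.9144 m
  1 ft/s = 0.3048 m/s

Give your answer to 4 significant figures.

7.377 qt

17.44 ft/s → 5.31571 m/s
d = v × t = 5.31571 × 23430 = 124547 m
1.951×10⁴ yd/L → 1.78399×10⁷ m/m³
V = d / (distance per unit fuel) = 124547 / 1.78399×10⁷ = 0.00698137 m³
In qt: 0.00698137 / 0.000946353 = 7.37713 qt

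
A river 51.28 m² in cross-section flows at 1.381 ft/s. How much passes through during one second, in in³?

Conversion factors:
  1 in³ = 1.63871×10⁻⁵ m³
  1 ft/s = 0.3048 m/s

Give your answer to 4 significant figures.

1.317×10⁶ in³

1.381 ft/s × 0.3048 → 0.420929 m/s
V = v × A × t = 0.420929 m/s × 51.28 m² × 1 s = 21.5852 m³
21.5852 m³ ÷ (1.63871×10⁻⁵ m³/in³) = 1.31721×10⁶ in³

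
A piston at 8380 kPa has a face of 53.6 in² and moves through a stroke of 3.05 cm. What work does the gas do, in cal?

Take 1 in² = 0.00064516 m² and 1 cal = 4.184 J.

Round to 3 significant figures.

2110 cal

8380 kPa → 8.38×10⁶ Pa
53.6 in² → 0.0345806 m²
F = P × A = 8.38×10⁶ × 0.0345806 = 289785 N
3.05 cm → 0.0305 m
W = F × d = 289785 × 0.0305 = 8838.44 J
In cal: 8838.44 / 4.184 = 2112.44 cal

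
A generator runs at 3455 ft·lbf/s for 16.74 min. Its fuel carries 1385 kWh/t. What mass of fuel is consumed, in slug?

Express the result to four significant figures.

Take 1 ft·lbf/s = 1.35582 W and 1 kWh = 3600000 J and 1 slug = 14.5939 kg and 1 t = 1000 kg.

3455 ft·lbf/s → 4684.36 W
16.74 min → 1004.4 s
E = P × t = 4684.36 × 1004.4 = 4.70497×10⁶ J
1385 kWh/t → 4.986×10⁶ J/kg
m = E / e_s = 4.70497×10⁶ / 4.986×10⁶ = 0.943636 kg
In slug: 0.943636 / 14.5939 = 0.0646596 slug

0.06466 slug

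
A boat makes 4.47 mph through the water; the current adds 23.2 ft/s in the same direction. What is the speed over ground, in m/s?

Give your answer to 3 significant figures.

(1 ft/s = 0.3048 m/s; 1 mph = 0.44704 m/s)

9.07 m/s

4.47 mph × 0.44704 = 1.99827 m/s
23.2 ft/s × 0.3048 = 7.07136 m/s
Sum: 1.99827 + 7.07136 = 9.06963 m/s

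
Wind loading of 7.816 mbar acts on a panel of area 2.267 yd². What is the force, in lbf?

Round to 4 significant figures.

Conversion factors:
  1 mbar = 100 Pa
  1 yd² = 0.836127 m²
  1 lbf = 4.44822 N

7.816 mbar × 100 → 781.6 Pa
2.267 yd² × 0.836127 → 1.8955 m²
F = P × A = 781.6 Pa × 1.8955 m² = 1481.52 N
1481.52 N ÷ (4.44822 N/lbf) = 333.059 lbf

333.1 lbf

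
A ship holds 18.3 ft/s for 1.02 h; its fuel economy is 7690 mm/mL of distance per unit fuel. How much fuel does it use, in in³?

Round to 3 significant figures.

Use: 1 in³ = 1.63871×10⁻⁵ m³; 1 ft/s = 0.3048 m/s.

163 in³

18.3 ft/s → 5.57784 m/s
1.02 h → 3672 s
d = v × t = 5.57784 × 3672 = 20481.8 m
7690 mm/mL → 7.69×10⁶ m/m³
V = d / (distance per unit fuel) = 20481.8 / 7.69×10⁶ = 0.00266343 m³
In in³: 0.00266343 / 1.63871×10⁻⁵ = 162.532 in³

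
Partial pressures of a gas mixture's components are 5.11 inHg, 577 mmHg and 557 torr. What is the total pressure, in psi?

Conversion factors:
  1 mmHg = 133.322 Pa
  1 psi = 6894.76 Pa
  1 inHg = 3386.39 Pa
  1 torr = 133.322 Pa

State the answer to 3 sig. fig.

24.4 psi

5.11 inHg × 3386.39 → 17304.5 Pa
577 mmHg × 133.322 → 76926.8 Pa
557 torr × 133.322 → 74260.4 Pa
Total: 17304.5 + 76926.8 + 74260.4 = 168492 Pa
In psi: 168492 / 6894.76 = 24.4377 psi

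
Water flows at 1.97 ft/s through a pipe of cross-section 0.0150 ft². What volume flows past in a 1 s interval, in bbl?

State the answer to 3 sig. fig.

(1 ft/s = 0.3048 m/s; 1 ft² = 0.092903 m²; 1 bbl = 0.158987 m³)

0.00526 bbl

1.97 ft/s × 0.3048 = 0.600456 m/s
0.0150 ft² × 0.092903 = 0.00139354 m²
V = v × A × t = 0.600456 m/s × 0.00139354 m² × 1 s = 8.36759×10⁻⁴ m³
8.36759×10⁻⁴ m³ ÷ (0.158987 m³/bbl) = 0.00526307 bbl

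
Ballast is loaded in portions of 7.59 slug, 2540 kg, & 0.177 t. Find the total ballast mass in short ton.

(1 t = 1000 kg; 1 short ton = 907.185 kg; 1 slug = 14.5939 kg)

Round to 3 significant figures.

3.12 short ton

7.59 slug × 14.5939 → 110.768 kg
2540 kg (already kg)
0.177 t × 1000 → 177 kg
Sum: 110.768 + 2540 + 177 = 2827.77 kg
In short ton: 2827.77 / 907.185 = 3.11708 short ton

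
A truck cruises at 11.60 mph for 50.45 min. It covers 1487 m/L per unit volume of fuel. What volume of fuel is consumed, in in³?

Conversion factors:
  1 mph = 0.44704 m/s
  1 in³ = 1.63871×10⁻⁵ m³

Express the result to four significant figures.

11.60 mph → 5.18566 m/s
50.45 min → 3027 s
d = v × t = 5.18566 × 3027 = 15697 m
1487 m/L → 1.487×10⁶ m/m³
V = d / (distance per unit fuel) = 15697 / 1.487×10⁶ = 0.0105562 m³
In in³: 0.0105562 / 1.63871×10⁻⁵ = 644.177 in³

644.2 in³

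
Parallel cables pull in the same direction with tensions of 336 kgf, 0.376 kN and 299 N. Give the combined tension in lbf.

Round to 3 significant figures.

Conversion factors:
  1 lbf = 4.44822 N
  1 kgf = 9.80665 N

336 kgf × 9.80665 = 3295.03 N
0.376 kN × 1000 = 376 N
299 N (already N)
Combined: 3295.03 + 376 + 299 = 3970.03 N
In lbf: 3970.03 / 4.44822 = 892.499 lbf

892 lbf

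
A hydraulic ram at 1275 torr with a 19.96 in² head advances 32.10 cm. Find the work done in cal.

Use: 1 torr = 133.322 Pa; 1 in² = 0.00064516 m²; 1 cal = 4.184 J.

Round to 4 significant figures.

1275 torr → 169986 Pa
19.96 in² → 0.0128774 m²
F = P × A = 169986 × 0.0128774 = 2188.98 N
32.10 cm → 0.321 m
W = F × d = 2188.98 × 0.321 = 702.663 J
In cal: 702.663 / 4.184 = 167.94 cal

167.9 cal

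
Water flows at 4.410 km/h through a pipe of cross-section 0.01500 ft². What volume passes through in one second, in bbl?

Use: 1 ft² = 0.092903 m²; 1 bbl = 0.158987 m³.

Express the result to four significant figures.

4.410 km/h × (1/3.6) = 1.225 m/s
0.01500 ft² × 0.092903 = 0.00139354 m²
V = v × A × t = 1.225 m/s × 0.00139354 m² × 1 s = 0.00170709 m³
0.00170709 m³ ÷ (0.158987 m³/bbl) = 0.0107373 bbl

0.01074 bbl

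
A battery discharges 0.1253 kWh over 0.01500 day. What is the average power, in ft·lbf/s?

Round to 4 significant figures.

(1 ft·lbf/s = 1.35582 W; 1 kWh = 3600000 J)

256.7 ft·lbf/s

0.1253 kWh × 3600000 = 451080 J
0.01500 day × 86400 = 1296 s
P = E / t = 451080 J / 1296 s = 348.056 W
348.056 W ÷ (1.35582 W/ft·lbf/s) = 256.713 ft·lbf/s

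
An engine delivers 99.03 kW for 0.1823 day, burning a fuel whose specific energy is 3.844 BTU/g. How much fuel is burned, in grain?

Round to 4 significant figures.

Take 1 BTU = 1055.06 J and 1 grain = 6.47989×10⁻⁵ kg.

5.935×10⁶ grain

99.03 kW → 99030 W
0.1823 day → 15750.7 s
E = P × t = 99030 × 15750.7 = 1.55979×10⁹ J
3.844 BTU/g → 4.05565×10⁶ J/kg
m = E / e_s = 1.55979×10⁹ / 4.05565×10⁶ = 384.597 kg
In grain: 384.597 / 6.47989×10⁻⁵ = 5.93524×10⁶ grain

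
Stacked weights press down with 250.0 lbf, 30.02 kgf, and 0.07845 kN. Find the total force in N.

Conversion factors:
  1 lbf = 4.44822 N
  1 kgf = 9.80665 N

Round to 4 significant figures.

1485 N

250.0 lbf × 4.44822 = 1112.06 N
30.02 kgf × 9.80665 = 294.396 N
0.07845 kN × 1000 = 78.45 N
Combined: 1112.06 + 294.396 + 78.45 = 1484.91 N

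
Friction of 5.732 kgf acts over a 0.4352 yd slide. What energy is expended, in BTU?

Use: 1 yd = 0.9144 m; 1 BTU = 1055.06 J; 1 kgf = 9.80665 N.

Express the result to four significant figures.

5.732 kgf × 9.80665 = 56.2117 N
0.4352 yd × 0.9144 = 0.397947 m
W = F × d = 56.2117 N × 0.397947 m = 22.3693 J
22.3693 J ÷ (1055.06 J/BTU) = 0.0212019 BTU

0.02120 BTU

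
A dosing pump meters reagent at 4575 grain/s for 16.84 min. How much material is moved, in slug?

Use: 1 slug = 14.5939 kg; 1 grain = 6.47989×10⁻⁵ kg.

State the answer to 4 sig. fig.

4575 grain/s → 0.296455 kg/s
16.84 min → 1010.4 s
m = ṁ × t = 0.296455 × 1010.4 = 299.538 kg
In slug: 299.538 / 14.5939 = 20.5249 slug

20.52 slug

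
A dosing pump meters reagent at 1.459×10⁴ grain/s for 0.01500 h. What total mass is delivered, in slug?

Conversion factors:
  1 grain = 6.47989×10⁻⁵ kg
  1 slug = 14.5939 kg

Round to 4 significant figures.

3.498 slug

1.459×10⁴ grain/s → 0.945416 kg/s
0.01500 h → 54 s
m = ṁ × t = 0.945416 × 54 = 51.0525 kg
In slug: 51.0525 / 14.5939 = 3.49821 slug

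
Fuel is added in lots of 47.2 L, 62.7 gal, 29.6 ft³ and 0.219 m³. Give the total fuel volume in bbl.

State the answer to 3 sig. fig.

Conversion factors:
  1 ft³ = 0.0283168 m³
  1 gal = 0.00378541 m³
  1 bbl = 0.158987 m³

8.44 bbl

47.2 L × 0.001 → 0.0472 m³
62.7 gal × 0.00378541 → 0.237345 m³
29.6 ft³ × 0.0283168 → 0.838177 m³
0.219 m³ (already m³)
Combined: 0.0472 + 0.237345 + 0.838177 + 0.219 = 1.34172 m³
In bbl: 1.34172 / 0.158987 = 8.43918 bbl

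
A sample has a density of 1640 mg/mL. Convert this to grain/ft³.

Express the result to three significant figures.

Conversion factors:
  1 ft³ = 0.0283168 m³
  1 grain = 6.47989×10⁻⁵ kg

7.17×10⁵ grain/ft³

1640 mg/mL × 10⁻⁶ kg/mg ÷ 10⁻⁶ m³/mL = 1640 kg/m³
1640 kg/m³ ÷ 6.47989×10⁻⁵ kg/grain × 0.0283168 m³/ft³ = 716672 grain/ft³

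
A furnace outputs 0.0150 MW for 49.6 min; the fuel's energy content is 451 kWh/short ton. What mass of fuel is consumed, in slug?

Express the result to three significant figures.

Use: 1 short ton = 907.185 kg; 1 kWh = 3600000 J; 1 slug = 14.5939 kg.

0.0150 MW → 15000 W
49.6 min → 2976 s
E = P × t = 15000 × 2976 = 4.464×10⁷ J
451 kWh/short ton → 1.78971×10⁶ J/kg
m = E / e_s = 4.464×10⁷ / 1.78971×10⁶ = 24.9426 kg
In slug: 24.9426 / 14.5939 = 1.70911 slug

1.71 slug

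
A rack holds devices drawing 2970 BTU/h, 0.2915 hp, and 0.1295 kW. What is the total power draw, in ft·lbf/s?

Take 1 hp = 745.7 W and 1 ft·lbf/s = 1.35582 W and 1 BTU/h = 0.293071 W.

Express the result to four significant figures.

897.8 ft·lbf/s

2970 BTU/h × 0.293071 → 870.421 W
0.2915 hp × 745.7 → 217.372 W
0.1295 kW × 1000 → 129.5 W
Total: 870.421 + 217.372 + 129.5 = 1217.29 W
In ft·lbf/s: 1217.29 / 1.35582 = 897.826 ft·lbf/s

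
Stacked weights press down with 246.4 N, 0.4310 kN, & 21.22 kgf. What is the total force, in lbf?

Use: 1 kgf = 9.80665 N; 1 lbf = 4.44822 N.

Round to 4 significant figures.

246.4 N (already N)
0.4310 kN × 1000 = 431 N
21.22 kgf × 9.80665 = 208.097 N
Total: 246.4 + 431 + 208.097 = 885.497 N
In lbf: 885.497 / 4.44822 = 199.068 lbf

199.1 lbf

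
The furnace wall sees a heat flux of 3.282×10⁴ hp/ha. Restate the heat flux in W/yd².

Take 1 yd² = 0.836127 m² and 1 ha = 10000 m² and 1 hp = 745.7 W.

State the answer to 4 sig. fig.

2046 W/yd²

3.282×10⁴ hp/ha × 745.7 W/hp ÷ 10000 m²/ha = 2447.39 W/m²
2447.39 W/m² × 0.836127 m²/yd² = 2046.33 W/yd²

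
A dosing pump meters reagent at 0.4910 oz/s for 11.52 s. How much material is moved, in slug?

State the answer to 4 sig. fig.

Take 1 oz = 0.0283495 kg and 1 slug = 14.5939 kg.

0.01099 slug

0.4910 oz/s → 0.0139196 kg/s
m = ṁ × t = 0.0139196 × 11.52 = 0.160354 kg
In slug: 0.160354 / 14.5939 = 0.0109877 slug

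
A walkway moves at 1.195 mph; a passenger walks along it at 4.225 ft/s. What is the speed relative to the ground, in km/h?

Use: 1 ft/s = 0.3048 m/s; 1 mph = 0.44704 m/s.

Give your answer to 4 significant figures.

1.195 mph × 0.44704 → 0.534213 m/s
4.225 ft/s × 0.3048 → 1.28778 m/s
Total: 0.534213 + 1.28778 = 1.82199 m/s
In km/h: 1.82199 / (1/3.6) = 6.55916 km/h

6.559 km/h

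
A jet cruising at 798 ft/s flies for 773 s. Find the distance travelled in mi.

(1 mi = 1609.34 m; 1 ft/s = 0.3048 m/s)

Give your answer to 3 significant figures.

798 ft/s × 0.3048 → 243.23 m/s
d = v × t = 243.23 m/s × 773 s = 188017 m
188017 m ÷ (1609.34 m/mi) = 116.829 mi

117 mi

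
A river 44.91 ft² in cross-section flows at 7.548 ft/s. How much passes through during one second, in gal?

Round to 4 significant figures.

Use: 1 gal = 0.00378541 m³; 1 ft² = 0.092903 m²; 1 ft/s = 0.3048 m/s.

7.548 ft/s × 0.3048 = 2.30063 m/s
44.91 ft² × 0.092903 = 4.17227 m²
V = v × A × t = 2.30063 m/s × 4.17227 m² × 1 s = 9.59885 m³
9.59885 m³ ÷ (0.00378541 m³/gal) = 2535.75 gal

2536 gal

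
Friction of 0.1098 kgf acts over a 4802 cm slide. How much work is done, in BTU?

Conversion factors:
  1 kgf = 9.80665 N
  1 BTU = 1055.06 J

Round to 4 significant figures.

0.1098 kgf × 9.80665 → 1.07677 N
4802 cm × 0.01 → 48.02 m
W = F × d = 1.07677 N × 48.02 m = 51.7065 J
51.7065 J ÷ (1055.06 J/BTU) = 0.0490081 BTU

0.04901 BTU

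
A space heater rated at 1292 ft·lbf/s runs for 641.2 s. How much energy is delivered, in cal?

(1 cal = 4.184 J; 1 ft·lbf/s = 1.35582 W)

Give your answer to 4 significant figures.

2.685×10⁵ cal

1292 ft·lbf/s × 1.35582 = 1751.72 W
E = P × t = 1751.72 W × 641.2 s = 1.1232×10⁶ J
1.1232×10⁶ J ÷ (4.184 J/cal) = 268451 cal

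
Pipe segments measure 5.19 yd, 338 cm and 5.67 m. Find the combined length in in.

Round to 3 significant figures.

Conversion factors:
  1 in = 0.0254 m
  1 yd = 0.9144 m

5.19 yd × 0.9144 → 4.74574 m
338 cm × 0.01 → 3.38 m
5.67 m (already m)
Total: 4.74574 + 3.38 + 5.67 = 13.7957 m
In in: 13.7957 / 0.0254 = 543.138 in

543 in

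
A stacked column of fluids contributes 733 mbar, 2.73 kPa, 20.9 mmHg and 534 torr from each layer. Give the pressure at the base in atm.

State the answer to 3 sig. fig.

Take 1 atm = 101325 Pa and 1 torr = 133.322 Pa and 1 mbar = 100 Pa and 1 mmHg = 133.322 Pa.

733 mbar × 100 → 73300 Pa
2.73 kPa × 1000 → 2730 Pa
20.9 mmHg × 133.322 → 2786.43 Pa
534 torr × 133.322 → 71193.9 Pa
Sum: 73300 + 2730 + 2786.43 + 71193.9 = 150010 Pa
In atm: 150010 / 101325 = 1.48048 atm

1.48 atm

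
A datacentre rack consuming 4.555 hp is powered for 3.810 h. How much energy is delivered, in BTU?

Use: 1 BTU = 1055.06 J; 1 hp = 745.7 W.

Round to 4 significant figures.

4.416×10⁴ BTU

4.555 hp × 745.7 = 3396.66 W
3.810 h × 3600 = 13716 s
E = P × t = 3396.66 W × 13716 s = 4.65886×10⁷ J
4.65886×10⁷ J ÷ (1055.06 J/BTU) = 44157.3 BTU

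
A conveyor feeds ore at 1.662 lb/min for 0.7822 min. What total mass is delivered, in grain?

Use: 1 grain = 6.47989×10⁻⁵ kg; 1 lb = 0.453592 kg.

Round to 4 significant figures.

1.662 lb/min → 0.0125645 kg/s
0.7822 min → 46.932 s
m = ṁ × t = 0.0125645 × 46.932 = 0.589677 kg
In grain: 0.589677 / 6.47989×10⁻⁵ = 9100.11 grain

9100 grain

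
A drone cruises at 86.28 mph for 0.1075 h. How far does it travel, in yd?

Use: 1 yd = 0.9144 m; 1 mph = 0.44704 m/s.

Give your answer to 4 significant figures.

1.632×10⁴ yd

86.28 mph × 0.44704 → 38.5706 m/s
0.1075 h × 3600 → 387 s
d = v × t = 38.5706 m/s × 387 s = 14926.8 m
14926.8 m ÷ (0.9144 m/yd) = 16324.1 yd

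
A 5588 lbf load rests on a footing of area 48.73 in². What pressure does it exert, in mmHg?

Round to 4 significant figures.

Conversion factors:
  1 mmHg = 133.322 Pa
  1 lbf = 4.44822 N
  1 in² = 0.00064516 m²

5588 lbf × 4.44822 = 24856.7 N
48.73 in² × 0.00064516 = 0.0314386 m²
P = F / A = 24856.7 N / 0.0314386 m² = 790643 Pa
790643 Pa ÷ (133.322 Pa/mmHg) = 5930.33 mmHg

5930 mmHg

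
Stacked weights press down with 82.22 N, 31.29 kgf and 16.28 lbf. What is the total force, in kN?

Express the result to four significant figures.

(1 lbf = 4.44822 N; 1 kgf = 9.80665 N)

82.22 N (already N)
31.29 kgf × 9.80665 → 306.85 N
16.28 lbf × 4.44822 → 72.417 N
Sum: 82.22 + 306.85 + 72.417 = 461.487 N
In kN: 461.487 / 1000 = 0.461487 kN

0.4615 kN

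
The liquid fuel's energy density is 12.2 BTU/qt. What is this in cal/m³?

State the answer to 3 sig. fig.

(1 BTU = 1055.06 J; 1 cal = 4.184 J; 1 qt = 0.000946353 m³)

12.2 BTU/qt × 1055.06 J/BTU ÷ 0.000946353 m³/qt = 1.36014×10⁷ J/m³
1.36014×10⁷ J/m³ ÷ 4.184 J/cal = 3.25081×10⁶ cal/m³

3.25×10⁶ cal/m³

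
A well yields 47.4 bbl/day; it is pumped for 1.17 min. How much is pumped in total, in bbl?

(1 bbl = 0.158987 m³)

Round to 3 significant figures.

47.4 bbl/day → 8.7222×10⁻⁵ m³/s
1.17 min → 70.2 s
V = Q × t = 8.7222×10⁻⁵ × 70.2 = 0.00612298 m³
In bbl: 0.00612298 / 0.158987 = 0.0385125 bbl

0.0385 bbl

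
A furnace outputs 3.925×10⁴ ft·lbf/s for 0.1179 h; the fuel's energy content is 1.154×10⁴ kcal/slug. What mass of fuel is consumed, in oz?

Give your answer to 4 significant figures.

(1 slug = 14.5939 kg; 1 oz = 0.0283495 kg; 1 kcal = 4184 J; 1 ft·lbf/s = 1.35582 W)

240.8 oz

3.925×10⁴ ft·lbf/s → 53215.9 W
0.1179 h → 424.44 s
E = P × t = 53215.9 × 424.44 = 2.2587×10⁷ J
1.154×10⁴ kcal/slug → 3.30846×10⁶ J/kg
m = E / e_s = 2.2587×10⁷ / 3.30846×10⁶ = 6.82704 kg
In oz: 6.82704 / 0.0283495 = 240.817 oz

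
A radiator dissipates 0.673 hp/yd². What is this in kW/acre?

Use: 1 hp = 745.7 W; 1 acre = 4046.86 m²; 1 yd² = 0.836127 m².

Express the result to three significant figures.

2430 kW/acre

0.673 hp/yd² × 745.7 W/hp ÷ 0.836127 m²/yd² = 600.215 W/m²
600.215 W/m² ÷ 1000 W/kW × 4046.86 m²/acre = 2428.99 kW/acre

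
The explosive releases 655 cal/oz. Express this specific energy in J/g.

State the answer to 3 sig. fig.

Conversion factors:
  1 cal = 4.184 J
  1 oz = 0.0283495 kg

655 cal/oz × 4.184 J/cal ÷ 0.0283495 kg/oz = 96669.1 J/kg
96669.1 J/kg × 0.001 kg/g = 96.6691 J/g

96.7 J/g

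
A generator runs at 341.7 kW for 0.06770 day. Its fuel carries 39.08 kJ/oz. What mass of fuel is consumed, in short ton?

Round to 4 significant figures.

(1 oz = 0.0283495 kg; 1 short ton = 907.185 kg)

341.7 kW → 341700 W
0.06770 day → 5849.28 s
E = P × t = 341700 × 5849.28 = 1.9987×10⁹ J
39.08 kJ/oz → 1.37851×10⁶ J/kg
m = E / e_s = 1.9987×10⁹ / 1.37851×10⁶ = 1449.9 kg
In short ton: 1449.9 / 907.185 = 1.59824 short ton

1.598 short ton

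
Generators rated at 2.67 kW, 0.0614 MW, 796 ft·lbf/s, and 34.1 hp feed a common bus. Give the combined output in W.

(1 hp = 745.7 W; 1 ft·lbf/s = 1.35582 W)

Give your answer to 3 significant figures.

2.67 kW × 1000 → 2670 W
0.0614 MW × 1000000 → 61400 W
796 ft·lbf/s × 1.35582 → 1079.23 W
34.1 hp × 745.7 → 25428.4 W
Total: 2670 + 61400 + 1079.23 + 25428.4 = 90577.6 W

9.06×10⁴ W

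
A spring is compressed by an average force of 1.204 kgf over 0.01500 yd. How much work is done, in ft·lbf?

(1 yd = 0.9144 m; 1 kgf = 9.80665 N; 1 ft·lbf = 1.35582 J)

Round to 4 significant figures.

1.204 kgf × 9.80665 → 11.8072 N
0.01500 yd × 0.9144 → 0.013716 m
W = F × d = 11.8072 N × 0.013716 m = 0.161948 J
0.161948 J ÷ (1.35582 J/ft·lbf) = 0.119447 ft·lbf

0.1194 ft·lbf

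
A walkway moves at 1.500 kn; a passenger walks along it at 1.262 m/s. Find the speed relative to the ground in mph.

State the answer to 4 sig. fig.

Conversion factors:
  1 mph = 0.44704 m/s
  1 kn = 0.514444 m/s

4.549 mph

1.500 kn × 0.514444 = 0.771666 m/s
1.262 m/s (already m/s)
Total: 0.771666 + 1.262 = 2.03367 m/s
In mph: 2.03367 / 0.44704 = 4.54919 mph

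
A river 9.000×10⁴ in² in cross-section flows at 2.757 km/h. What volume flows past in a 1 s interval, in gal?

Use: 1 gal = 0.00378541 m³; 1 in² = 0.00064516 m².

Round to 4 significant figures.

2.757 km/h × (1/3.6) = 0.765833 m/s
9.000×10⁴ in² × 0.00064516 = 58.0644 m²
V = v × A × t = 0.765833 m/s × 58.0644 m² × 1 s = 44.4676 m³
44.4676 m³ ÷ (0.00378541 m³/gal) = 11747.1 gal

1.175×10⁴ gal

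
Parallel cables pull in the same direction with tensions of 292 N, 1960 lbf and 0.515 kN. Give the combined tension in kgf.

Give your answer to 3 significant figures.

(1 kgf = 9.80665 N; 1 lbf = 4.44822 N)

971 kgf

292 N (already N)
1960 lbf × 4.44822 → 8718.51 N
0.515 kN × 1000 → 515 N
Total: 292 + 8718.51 + 515 = 9525.51 N
In kgf: 9525.51 / 9.80665 = 971.332 kgf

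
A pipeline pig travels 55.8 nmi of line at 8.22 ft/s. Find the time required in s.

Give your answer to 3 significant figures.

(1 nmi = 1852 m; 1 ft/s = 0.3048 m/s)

55.8 nmi × 1852 → 103342 m
8.22 ft/s × 0.3048 → 2.50546 m/s
t = d / v = 103342 m / 2.50546 m/s = 41246.7 s

4.12×10⁴ s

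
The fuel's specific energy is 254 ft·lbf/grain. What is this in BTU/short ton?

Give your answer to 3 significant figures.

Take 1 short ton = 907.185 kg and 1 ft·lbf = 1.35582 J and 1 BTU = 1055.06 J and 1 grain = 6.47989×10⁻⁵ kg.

4.57×10⁶ BTU/short ton

254 ft·lbf/grain × 1.35582 J/ft·lbf ÷ 6.47989×10⁻⁵ kg/grain = 5.31457×10⁶ J/kg
5.31457×10⁶ J/kg ÷ 1055.06 J/BTU × 907.185 kg/short ton = 4.56969×10⁶ BTU/short ton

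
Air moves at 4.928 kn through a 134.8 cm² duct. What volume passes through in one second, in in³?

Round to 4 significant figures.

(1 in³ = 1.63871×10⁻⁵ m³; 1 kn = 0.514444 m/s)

2085 in³

4.928 kn × 0.514444 → 2.53518 m/s
134.8 cm² × 0.0001 → 0.01348 m²
V = v × A × t = 2.53518 m/s × 0.01348 m² × 1 s = 0.0341742 m³
0.0341742 m³ ÷ (1.63871×10⁻⁵ m³/in³) = 2085.43 in³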